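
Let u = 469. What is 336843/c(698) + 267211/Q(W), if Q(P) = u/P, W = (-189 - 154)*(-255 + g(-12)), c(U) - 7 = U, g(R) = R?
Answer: 821549078382/15745 ≈ 5.2178e+7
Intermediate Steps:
c(U) = 7 + U
W = 91581 (W = (-189 - 154)*(-255 - 12) = -343*(-267) = 91581)
Q(P) = 469/P
336843/c(698) + 267211/Q(W) = 336843/(7 + 698) + 267211/((469/91581)) = 336843/705 + 267211/((469*(1/91581))) = 336843*(1/705) + 267211/(67/13083) = 112281/235 + 267211*(13083/67) = 112281/235 + 3495921513/67 = 821549078382/15745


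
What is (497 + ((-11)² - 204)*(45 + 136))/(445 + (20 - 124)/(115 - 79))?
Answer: -130734/3979 ≈ -32.856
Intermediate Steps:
(497 + ((-11)² - 204)*(45 + 136))/(445 + (20 - 124)/(115 - 79)) = (497 + (121 - 204)*181)/(445 - 104/36) = (497 - 83*181)/(445 - 104*1/36) = (497 - 15023)/(445 - 26/9) = -14526/3979/9 = -14526*9/3979 = -130734/3979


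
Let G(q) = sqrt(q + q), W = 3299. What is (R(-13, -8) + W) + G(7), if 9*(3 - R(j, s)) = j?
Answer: 29731/9 + sqrt(14) ≈ 3307.2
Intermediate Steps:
R(j, s) = 3 - j/9
G(q) = sqrt(2)*sqrt(q) (G(q) = sqrt(2*q) = sqrt(2)*sqrt(q))
(R(-13, -8) + W) + G(7) = ((3 - 1/9*(-13)) + 3299) + sqrt(2)*sqrt(7) = ((3 + 13/9) + 3299) + sqrt(14) = (40/9 + 3299) + sqrt(14) = 29731/9 + sqrt(14)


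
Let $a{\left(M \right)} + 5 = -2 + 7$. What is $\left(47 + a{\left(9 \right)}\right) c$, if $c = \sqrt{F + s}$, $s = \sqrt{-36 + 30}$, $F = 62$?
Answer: $47 \sqrt{62 + i \sqrt{6}} \approx 370.15 + 7.3091 i$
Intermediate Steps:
$s = i \sqrt{6}$ ($s = \sqrt{-6} = i \sqrt{6} \approx 2.4495 i$)
$a{\left(M \right)} = 0$ ($a{\left(M \right)} = -5 + \left(-2 + 7\right) = -5 + 5 = 0$)
$c = \sqrt{62 + i \sqrt{6}} \approx 7.8755 + 0.15551 i$
$\left(47 + a{\left(9 \right)}\right) c = \left(47 + 0\right) \sqrt{62 + i \sqrt{6}} = 47 \sqrt{62 + i \sqrt{6}}$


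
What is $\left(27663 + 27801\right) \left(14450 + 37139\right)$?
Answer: $2861332296$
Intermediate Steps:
$\left(27663 + 27801\right) \left(14450 + 37139\right) = 55464 \cdot 51589 = 2861332296$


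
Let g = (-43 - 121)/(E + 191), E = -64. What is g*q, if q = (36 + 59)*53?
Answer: -825740/127 ≈ -6501.9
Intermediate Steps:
q = 5035 (q = 95*53 = 5035)
g = -164/127 (g = (-43 - 121)/(-64 + 191) = -164/127 ≈ -1.2913)
g*q = -164/127*5035 = -825740/127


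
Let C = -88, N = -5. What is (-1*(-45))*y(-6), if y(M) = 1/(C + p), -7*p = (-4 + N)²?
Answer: -315/697 ≈ -0.45194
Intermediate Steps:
p = -81/7 (p = -(-4 - 5)²/7 = -⅐*(-9)² = -⅐*81 = -81/7 ≈ -11.571)
y(M) = -7/697 (y(M) = 1/(-88 - 81/7) = 1/(-697/7) = -7/697)
(-1*(-45))*y(-6) = -1*(-45)*(-7/697) = 45*(-7/697) = -315/697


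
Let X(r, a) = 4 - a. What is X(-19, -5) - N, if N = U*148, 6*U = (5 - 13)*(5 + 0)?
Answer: 2987/3 ≈ 995.67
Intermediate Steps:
U = -20/3 (U = ((5 - 13)*(5 + 0))/6 = (-8*5)/6 = (⅙)*(-40) = -20/3 ≈ -6.6667)
N = -2960/3 (N = -20/3*148 = -2960/3 ≈ -986.67)
X(-19, -5) - N = (4 - 1*(-5)) - 1*(-2960/3) = (4 + 5) + 2960/3 = 9 + 2960/3 = 2987/3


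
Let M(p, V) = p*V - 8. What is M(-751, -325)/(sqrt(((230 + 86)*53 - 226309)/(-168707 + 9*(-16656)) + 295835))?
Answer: 244067*sqrt(30031156047517806)/94256494746 ≈ 448.73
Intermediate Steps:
M(p, V) = -8 + V*p (M(p, V) = V*p - 8 = -8 + V*p)
M(-751, -325)/(sqrt(((230 + 86)*53 - 226309)/(-168707 + 9*(-16656)) + 295835)) = (-8 - 325*(-751))/(sqrt(((230 + 86)*53 - 226309)/(-168707 + 9*(-16656)) + 295835)) = (-8 + 244075)/(sqrt((316*53 - 226309)/(-168707 - 149904) + 295835)) = 244067/(sqrt((16748 - 226309)/(-318611) + 295835)) = 244067/(sqrt(-209561*(-1/318611) + 295835)) = 244067/(sqrt(209561/318611 + 295835)) = 244067/(sqrt(94256494746/318611)) = 244067/((sqrt(30031156047517806)/318611)) = 244067*(sqrt(30031156047517806)/94256494746) = 244067*sqrt(30031156047517806)/94256494746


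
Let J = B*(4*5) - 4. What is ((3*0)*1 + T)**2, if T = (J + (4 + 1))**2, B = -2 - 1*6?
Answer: 639128961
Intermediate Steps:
B = -8 (B = -2 - 6 = -8)
J = -164 (J = -32*5 - 4 = -8*20 - 4 = -160 - 4 = -164)
T = 25281 (T = (-164 + (4 + 1))**2 = (-164 + 5)**2 = (-159)**2 = 25281)
((3*0)*1 + T)**2 = ((3*0)*1 + 25281)**2 = (0*1 + 25281)**2 = (0 + 25281)**2 = 25281**2 = 639128961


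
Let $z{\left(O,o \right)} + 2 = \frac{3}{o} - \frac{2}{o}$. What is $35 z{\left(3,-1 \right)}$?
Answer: $-105$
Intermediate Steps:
$z{\left(O,o \right)} = -2 + \frac{1}{o}$ ($z{\left(O,o \right)} = -2 + \left(\frac{3}{o} - \frac{2}{o}\right) = -2 + \frac{1}{o}$)
$35 z{\left(3,-1 \right)} = 35 \left(-2 + \frac{1}{-1}\right) = 35 \left(-2 - 1\right) = 35 \left(-3\right) = -105$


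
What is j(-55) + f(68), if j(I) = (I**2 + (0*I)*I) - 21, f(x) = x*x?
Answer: 7628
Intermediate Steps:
f(x) = x**2
j(I) = -21 + I**2 (j(I) = (I**2 + 0*I) - 21 = (I**2 + 0) - 21 = I**2 - 21 = -21 + I**2)
j(-55) + f(68) = (-21 + (-55)**2) + 68**2 = (-21 + 3025) + 4624 = 3004 + 4624 = 7628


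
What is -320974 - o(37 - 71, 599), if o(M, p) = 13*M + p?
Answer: -321131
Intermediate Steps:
o(M, p) = p + 13*M
-320974 - o(37 - 71, 599) = -320974 - (599 + 13*(37 - 71)) = -320974 - (599 + 13*(-34)) = -320974 - (599 - 442) = -320974 - 1*157 = -320974 - 157 = -321131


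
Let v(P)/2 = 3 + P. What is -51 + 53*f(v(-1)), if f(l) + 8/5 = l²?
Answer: 3561/5 ≈ 712.20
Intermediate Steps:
v(P) = 6 + 2*P (v(P) = 2*(3 + P) = 6 + 2*P)
f(l) = -8/5 + l²
-51 + 53*f(v(-1)) = -51 + 53*(-8/5 + (6 + 2*(-1))²) = -51 + 53*(-8/5 + (6 - 2)²) = -51 + 53*(-8/5 + 4²) = -51 + 53*(-8/5 + 16) = -51 + 53*(72/5) = -51 + 3816/5 = 3561/5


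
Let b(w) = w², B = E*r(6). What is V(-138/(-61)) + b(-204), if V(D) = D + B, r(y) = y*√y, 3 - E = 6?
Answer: 2538714/61 - 18*√6 ≈ 41574.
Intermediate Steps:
E = -3 (E = 3 - 1*6 = 3 - 6 = -3)
r(y) = y^(3/2)
B = -18*√6 ≈ -44.091
V(D) = D - 18*√6
V(-138/(-61)) + b(-204) = (-138/(-61) - 18*√6) + (-204)² = (-138*(-1/61) - 18*√6) + 41616 = (138/61 - 18*√6) + 41616 = 2538714/61 - 18*√6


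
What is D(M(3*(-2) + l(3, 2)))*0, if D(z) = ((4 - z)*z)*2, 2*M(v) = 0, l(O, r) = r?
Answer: 0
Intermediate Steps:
M(v) = 0 (M(v) = (1/2)*0 = 0)
D(z) = 2*z*(4 - z) (D(z) = (z*(4 - z))*2 = 2*z*(4 - z))
D(M(3*(-2) + l(3, 2)))*0 = (2*0*(4 - 1*0))*0 = (2*0*(4 + 0))*0 = (2*0*4)*0 = 0*0 = 0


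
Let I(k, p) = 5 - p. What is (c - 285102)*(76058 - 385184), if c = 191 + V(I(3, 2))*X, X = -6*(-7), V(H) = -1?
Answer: 88086381078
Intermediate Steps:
X = 42
c = 149 (c = 191 - 1*42 = 191 - 42 = 149)
(c - 285102)*(76058 - 385184) = (149 - 285102)*(76058 - 385184) = -284953*(-309126) = 88086381078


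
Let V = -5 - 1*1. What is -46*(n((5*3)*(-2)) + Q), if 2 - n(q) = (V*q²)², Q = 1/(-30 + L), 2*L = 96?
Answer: 12072239149/9 ≈ 1.3414e+9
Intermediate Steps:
L = 48 (L = (½)*96 = 48)
V = -6 (V = -5 - 1 = -6)
Q = 1/18 (Q = 1/(-30 + 48) = 1/18 ≈ 0.055556)
n(q) = 2 - 36*q⁴ (n(q) = 2 - (-6*q²)² = 2 - 36*q⁴)
-46*(n((5*3)*(-2)) + Q) = -46*((2 - 36*((5*3)*(-2))⁴) + 1/18) = -46*((2 - 36*(15*(-2))⁴) + 1/18) = -46*((2 - 36*(-30)⁴) + 1/18) = -46*((2 - 36*810000) + 1/18) = -46*((2 - 29160000) + 1/18) = -46*(-29159998 + 1/18) = -46*(-524879963/18) = 12072239149/9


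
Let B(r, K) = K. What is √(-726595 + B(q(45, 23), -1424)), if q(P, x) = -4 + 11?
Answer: 3*I*√80891 ≈ 853.24*I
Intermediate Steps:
q(P, x) = 7
√(-726595 + B(q(45, 23), -1424)) = √(-726595 - 1424) = √(-728019) = 3*I*√80891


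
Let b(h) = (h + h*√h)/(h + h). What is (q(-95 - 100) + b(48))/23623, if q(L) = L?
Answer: -389/47246 + 2*√3/23623 ≈ -0.0080869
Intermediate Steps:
b(h) = (h + h^(3/2))/(2*h) (b(h) = (h + h^(3/2))/((2*h)) = (h + h^(3/2))*(1/(2*h)) = (h + h^(3/2))/(2*h))
(q(-95 - 100) + b(48))/23623 = ((-95 - 100) + (½ + √48/2))/23623 = (-195 + (½ + (4*√3)/2))*(1/23623) = (-195 + (½ + 2*√3))*(1/23623) = (-389/2 + 2*√3)*(1/23623) = -389/47246 + 2*√3/23623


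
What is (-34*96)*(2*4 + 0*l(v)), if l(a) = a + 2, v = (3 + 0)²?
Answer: -26112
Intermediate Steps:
v = 9 (v = 3² = 9)
l(a) = 2 + a
(-34*96)*(2*4 + 0*l(v)) = (-34*96)*(2*4 + 0*(2 + 9)) = -3264*(8 + 0*11) = -3264*(8 + 0) = -3264*8 = -26112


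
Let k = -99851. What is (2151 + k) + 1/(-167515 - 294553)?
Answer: -45144043601/462068 ≈ -97700.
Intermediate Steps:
(2151 + k) + 1/(-167515 - 294553) = (2151 - 99851) + 1/(-167515 - 294553) = -97700 + 1/(-462068) = -97700 - 1/462068 = -45144043601/462068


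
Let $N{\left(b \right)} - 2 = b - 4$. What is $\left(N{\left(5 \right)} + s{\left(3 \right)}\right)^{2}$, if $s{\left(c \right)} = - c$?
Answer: $0$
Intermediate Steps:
$N{\left(b \right)} = -2 + b$ ($N{\left(b \right)} = 2 + \left(b - 4\right) = 2 + \left(-4 + b\right) = -2 + b$)
$\left(N{\left(5 \right)} + s{\left(3 \right)}\right)^{2} = \left(\left(-2 + 5\right) - 3\right)^{2} = \left(3 - 3\right)^{2} = 0^{2} = 0$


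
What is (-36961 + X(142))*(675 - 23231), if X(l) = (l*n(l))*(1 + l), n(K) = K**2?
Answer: -9234724657988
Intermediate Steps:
X(l) = l**3*(1 + l) (X(l) = (l*l**2)*(1 + l) = l**3*(1 + l))
(-36961 + X(142))*(675 - 23231) = (-36961 + 142**3*(1 + 142))*(675 - 23231) = (-36961 + 2863288*143)*(-22556) = (-36961 + 409450184)*(-22556) = 409413223*(-22556) = -9234724657988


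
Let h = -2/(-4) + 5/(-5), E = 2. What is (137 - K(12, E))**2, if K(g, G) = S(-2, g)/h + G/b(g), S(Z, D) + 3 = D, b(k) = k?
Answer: 863041/36 ≈ 23973.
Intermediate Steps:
h = -1/2 (h = -2*(-1/4) + 5*(-1/5) = 1/2 - 1 = -1/2 ≈ -0.50000)
S(Z, D) = -3 + D
K(g, G) = 6 - 2*g + G/g (K(g, G) = (-3 + g)/(-1/2) + G/g = (-3 + g)*(-2) + G/g = (6 - 2*g) + G/g = 6 - 2*g + G/g)
(137 - K(12, E))**2 = (137 - (6 - 2*12 + 2/12))**2 = (137 - (6 - 24 + 2*(1/12)))**2 = (137 - (6 - 24 + 1/6))**2 = (137 - 1*(-107/6))**2 = (137 + 107/6)**2 = (929/6)**2 = 863041/36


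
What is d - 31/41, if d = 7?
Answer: 256/41 ≈ 6.2439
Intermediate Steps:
d - 31/41 = 7 - 31/41 = 256/41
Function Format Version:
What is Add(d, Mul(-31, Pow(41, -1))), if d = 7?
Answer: Rational(256, 41) ≈ 6.2439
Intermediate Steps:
Add(d, Mul(-31, Pow(41, -1))) = Add(7, Mul(-31, Pow(41, -1))) = Add(7, Mul(-31, Rational(1, 41))) = Add(7, Rational(-31, 41)) = Rational(256, 41)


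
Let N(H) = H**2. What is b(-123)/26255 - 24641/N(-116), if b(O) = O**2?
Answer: -443373631/353287280 ≈ -1.2550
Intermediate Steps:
b(-123)/26255 - 24641/N(-116) = (-123)**2/26255 - 24641/((-116)**2) = 15129*(1/26255) - 24641/13456 = 15129/26255 - 24641*1/13456 = 15129/26255 - 24641/13456 = -443373631/353287280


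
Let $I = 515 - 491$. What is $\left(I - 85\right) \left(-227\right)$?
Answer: $13847$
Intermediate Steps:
$I = 24$
$\left(I - 85\right) \left(-227\right) = \left(24 - 85\right) \left(-227\right) = \left(-61\right) \left(-227\right) = 13847$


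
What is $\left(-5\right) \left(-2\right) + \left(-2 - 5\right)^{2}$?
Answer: $59$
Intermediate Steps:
$\left(-5\right) \left(-2\right) + \left(-2 - 5\right)^{2} = 10 + \left(-7\right)^{2} = 10 + 49 = 59$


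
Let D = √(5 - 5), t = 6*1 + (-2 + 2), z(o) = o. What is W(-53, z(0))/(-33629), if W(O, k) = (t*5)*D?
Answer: 0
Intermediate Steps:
t = 6 (t = 6 + 0 = 6)
D = 0 (D = √0 = 0)
W(O, k) = 0 (W(O, k) = (6*5)*0 = 30*0 = 0)
W(-53, z(0))/(-33629) = 0/(-33629) = 0*(-1/33629) = 0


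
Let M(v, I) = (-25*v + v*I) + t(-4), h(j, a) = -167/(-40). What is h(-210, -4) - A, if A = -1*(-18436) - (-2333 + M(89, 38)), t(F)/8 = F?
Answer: -785593/40 ≈ -19640.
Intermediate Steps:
t(F) = 8*F
h(j, a) = 167/40 (h(j, a) = -167*(-1/40) = 167/40)
M(v, I) = -32 - 25*v + I*v (M(v, I) = (-25*v + v*I) + 8*(-4) = (-25*v + I*v) - 32 = -32 - 25*v + I*v)
A = 19644 (A = -1*(-18436) - (-2333 + (-32 - 25*89 + 38*89)) = 18436 - (-2333 + (-32 - 2225 + 3382)) = 18436 - (-2333 + 1125) = 18436 - 1*(-1208) = 18436 + 1208 = 19644)
h(-210, -4) - A = 167/40 - 1*19644 = 167/40 - 19644 = -785593/40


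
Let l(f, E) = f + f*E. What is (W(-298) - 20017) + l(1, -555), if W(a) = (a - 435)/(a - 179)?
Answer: -9811634/477 ≈ -20569.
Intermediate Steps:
l(f, E) = f + E*f
W(a) = (-435 + a)/(-179 + a)
(W(-298) - 20017) + l(1, -555) = ((-435 - 298)/(-179 - 298) - 20017) + 1*(1 - 555) = (-733/(-477) - 20017) + 1*(-554) = (-1/477*(-733) - 20017) - 554 = (733/477 - 20017) - 554 = -9547376/477 - 554 = -9811634/477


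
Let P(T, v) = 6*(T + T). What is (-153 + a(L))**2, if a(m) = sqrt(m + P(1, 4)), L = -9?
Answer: (153 - sqrt(3))**2 ≈ 22882.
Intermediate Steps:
P(T, v) = 12*T (P(T, v) = 6*(2*T) = 12*T)
a(m) = sqrt(12 + m) (a(m) = sqrt(m + 12*1) = sqrt(m + 12) = sqrt(12 + m))
(-153 + a(L))**2 = (-153 + sqrt(12 - 9))**2 = (-153 + sqrt(3))**2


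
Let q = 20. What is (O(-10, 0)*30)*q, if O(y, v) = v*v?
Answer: 0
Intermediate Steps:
O(y, v) = v**2
(O(-10, 0)*30)*q = (0**2*30)*20 = (0*30)*20 = 0*20 = 0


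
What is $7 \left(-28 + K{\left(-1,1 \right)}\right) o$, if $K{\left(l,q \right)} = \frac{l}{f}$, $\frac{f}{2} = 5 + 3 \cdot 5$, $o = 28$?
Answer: $- \frac{54929}{10} \approx -5492.9$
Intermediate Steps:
$f = 40$ ($f = 2 \left(5 + 3 \cdot 5\right) = 2 \left(5 + 15\right) = 2 \cdot 20 = 40$)
$K{\left(l,q \right)} = \frac{l}{40}$
$7 \left(-28 + K{\left(-1,1 \right)}\right) o = 7 \left(-28 + \frac{1}{40} \left(-1\right)\right) 28 = 7 \left(-28 - \frac{1}{40}\right) 28 = 7 \left(\left(- \frac{1121}{40}\right) 28\right) = 7 \left(- \frac{7847}{10}\right) = - \frac{54929}{10}$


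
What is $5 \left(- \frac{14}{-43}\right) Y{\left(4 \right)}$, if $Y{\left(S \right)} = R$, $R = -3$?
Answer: $- \frac{210}{43} \approx -4.8837$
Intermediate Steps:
$Y{\left(S \right)} = -3$
$5 \left(- \frac{14}{-43}\right) Y{\left(4 \right)} = 5 \left(- \frac{14}{-43}\right) \left(-3\right) = 5 \left(\left(-14\right) \left(- \frac{1}{43}\right)\right) \left(-3\right) = 5 \cdot \frac{14}{43} \left(-3\right) = \frac{70}{43} \left(-3\right) = - \frac{210}{43}$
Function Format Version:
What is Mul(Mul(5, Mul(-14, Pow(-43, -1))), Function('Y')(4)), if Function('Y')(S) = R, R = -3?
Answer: Rational(-210, 43) ≈ -4.8837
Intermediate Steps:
Function('Y')(S) = -3
Mul(Mul(5, Mul(-14, Pow(-43, -1))), Function('Y')(4)) = Mul(Mul(5, Mul(-14, Pow(-43, -1))), -3) = Mul(Mul(5, Mul(-14, Rational(-1, 43))), -3) = Mul(Mul(5, Rational(14, 43)), -3) = Mul(Rational(70, 43), -3) = Rational(-210, 43)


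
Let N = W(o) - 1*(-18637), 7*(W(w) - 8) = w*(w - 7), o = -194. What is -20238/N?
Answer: -47222/56503 ≈ -0.83574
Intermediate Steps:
W(w) = 8 + w*(-7 + w)/7 (W(w) = 8 + (w*(w - 7))/7 = 8 + (w*(-7 + w))/7 = 8 + w*(-7 + w)/7)
N = 169509/7 (N = (8 - 1*(-194) + (⅐)*(-194)²) - 1*(-18637) = (8 + 194 + (⅐)*37636) + 18637 = (8 + 194 + 37636/7) + 18637 = 39050/7 + 18637 = 169509/7 ≈ 24216.)
-20238/N = -20238/169509/7 = -20238*7/169509 = -47222/56503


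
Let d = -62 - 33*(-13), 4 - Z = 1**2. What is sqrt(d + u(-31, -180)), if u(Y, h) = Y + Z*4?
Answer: 2*sqrt(87) ≈ 18.655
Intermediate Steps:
Z = 3 (Z = 4 - 1*1**2 = 4 - 1*1 = 4 - 1 = 3)
u(Y, h) = 12 + Y (u(Y, h) = Y + 3*4 = Y + 12 = 12 + Y)
d = 367 (d = -62 + 429 = 367)
sqrt(d + u(-31, -180)) = sqrt(367 + (12 - 31)) = sqrt(367 - 19) = sqrt(348) = 2*sqrt(87)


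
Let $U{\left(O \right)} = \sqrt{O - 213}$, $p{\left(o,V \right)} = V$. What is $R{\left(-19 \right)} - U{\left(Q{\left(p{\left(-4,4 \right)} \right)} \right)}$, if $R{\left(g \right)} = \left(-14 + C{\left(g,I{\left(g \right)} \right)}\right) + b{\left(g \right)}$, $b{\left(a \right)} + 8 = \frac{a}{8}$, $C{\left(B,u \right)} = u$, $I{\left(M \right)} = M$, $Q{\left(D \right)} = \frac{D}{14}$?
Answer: $- \frac{347}{8} - \frac{i \sqrt{10423}}{7} \approx -43.375 - 14.585 i$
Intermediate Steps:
$Q{\left(D \right)} = \frac{D}{14}$ ($Q{\left(D \right)} = D \frac{1}{14} = \frac{D}{14}$)
$U{\left(O \right)} = \sqrt{-213 + O}$
$b{\left(a \right)} = -8 + \frac{a}{8}$
$R{\left(g \right)} = -22 + \frac{9 g}{8}$ ($R{\left(g \right)} = \left(-14 + g\right) + \left(-8 + \frac{g}{8}\right) = -22 + \frac{9 g}{8}$)
$R{\left(-19 \right)} - U{\left(Q{\left(p{\left(-4,4 \right)} \right)} \right)} = \left(-22 + \frac{9}{8} \left(-19\right)\right) - \sqrt{-213 + \frac{1}{14} \cdot 4} = \left(-22 - \frac{171}{8}\right) - \sqrt{-213 + \frac{2}{7}} = - \frac{347}{8} - \sqrt{- \frac{1489}{7}} = - \frac{347}{8} - \frac{i \sqrt{10423}}{7}$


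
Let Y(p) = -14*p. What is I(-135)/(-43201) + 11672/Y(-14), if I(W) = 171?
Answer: 126052139/2116849 ≈ 59.547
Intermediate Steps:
I(-135)/(-43201) + 11672/Y(-14) = 171/(-43201) + 11672/((-14*(-14))) = 171*(-1/43201) + 11672/196 = -171/43201 + 11672*(1/196) = -171/43201 + 2918/49 = 126052139/2116849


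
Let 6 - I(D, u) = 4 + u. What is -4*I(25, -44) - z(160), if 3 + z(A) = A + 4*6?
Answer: -365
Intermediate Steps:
I(D, u) = 2 - u (I(D, u) = 6 - (4 + u) = 6 + (-4 - u) = 2 - u)
z(A) = 21 + A (z(A) = -3 + (A + 4*6) = -3 + (A + 24) = -3 + (24 + A) = 21 + A)
-4*I(25, -44) - z(160) = -4*(2 - 1*(-44)) - (21 + 160) = -4*(2 + 44) - 1*181 = -4*46 - 181 = -184 - 181 = -365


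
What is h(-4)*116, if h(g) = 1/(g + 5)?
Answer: 116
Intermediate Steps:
h(g) = 1/(5 + g)
h(-4)*116 = 116/(5 - 4) = 116/1 = 1*116 = 116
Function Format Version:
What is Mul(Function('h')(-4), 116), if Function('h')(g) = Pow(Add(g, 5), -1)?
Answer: 116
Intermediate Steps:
Function('h')(g) = Pow(Add(5, g), -1)
Mul(Function('h')(-4), 116) = Mul(Pow(Add(5, -4), -1), 116) = Mul(Pow(1, -1), 116) = Mul(1, 116) = 116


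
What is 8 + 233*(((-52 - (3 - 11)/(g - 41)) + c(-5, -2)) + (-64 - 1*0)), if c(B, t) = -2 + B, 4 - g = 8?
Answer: -1291159/45 ≈ -28692.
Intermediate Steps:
g = -4 (g = 4 - 1*8 = 4 - 8 = -4)
8 + 233*(((-52 - (3 - 11)/(g - 41)) + c(-5, -2)) + (-64 - 1*0)) = 8 + 233*(((-52 - (3 - 11)/(-4 - 41)) + (-2 - 5)) + (-64 - 1*0)) = 8 + 233*(((-52 - (-8)/(-45)) - 7) + (-64 + 0)) = 8 + 233*(((-52 - (-8)*(-1)/45) - 7) - 64) = 8 + 233*(((-52 - 1*8/45) - 7) - 64) = 8 + 233*(((-52 - 8/45) - 7) - 64) = 8 + 233*((-2348/45 - 7) - 64) = 8 + 233*(-2663/45 - 64) = 8 + 233*(-5543/45) = 8 - 1291519/45 = -1291159/45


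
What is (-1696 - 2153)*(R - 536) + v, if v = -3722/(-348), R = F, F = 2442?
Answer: -1276495895/174 ≈ -7.3362e+6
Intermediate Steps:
R = 2442
v = 1861/174 (v = -3722*(-1/348) = 1861/174 ≈ 10.695)
(-1696 - 2153)*(R - 536) + v = (-1696 - 2153)*(2442 - 536) + 1861/174 = -3849*1906 + 1861/174 = -7336194 + 1861/174 = -1276495895/174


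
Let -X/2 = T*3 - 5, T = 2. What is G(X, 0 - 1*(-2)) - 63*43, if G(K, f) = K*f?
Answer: -2713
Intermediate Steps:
X = -2 (X = -2*(2*3 - 5) = -2*(6 - 5) = -2*1 = -2)
G(X, 0 - 1*(-2)) - 63*43 = -2*(0 - 1*(-2)) - 63*43 = -2*(0 + 2) - 2709 = -2*2 - 2709 = -4 - 2709 = -2713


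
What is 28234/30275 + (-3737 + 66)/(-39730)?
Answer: 246575269/240565150 ≈ 1.0250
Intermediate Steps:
28234/30275 + (-3737 + 66)/(-39730) = 28234*(1/30275) - 3671*(-1/39730) = 28234/30275 + 3671/39730 = 246575269/240565150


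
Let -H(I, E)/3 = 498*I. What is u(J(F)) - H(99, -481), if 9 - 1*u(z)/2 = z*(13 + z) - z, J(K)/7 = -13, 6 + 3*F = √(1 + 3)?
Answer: 133546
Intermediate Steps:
F = -4/3 (F = -2 + √(1 + 3)/3 = -2 + √4/3 = -2 + (⅓)*2 = -2 + ⅔ = -4/3 ≈ -1.3333)
H(I, E) = -1494*I
J(K) = -91 (J(K) = 7*(-13) = -91)
u(z) = 18 + 2*z - 2*z*(13 + z) (u(z) = 18 - 2*(z*(13 + z) - z) = 18 - 2*(-z + z*(13 + z)) = 18 + (2*z - 2*z*(13 + z)) = 18 + 2*z - 2*z*(13 + z))
u(J(F)) - H(99, -481) = (18 - 24*(-91) - 2*(-91)²) - (-1494)*99 = (18 + 2184 - 2*8281) - 1*(-147906) = (18 + 2184 - 16562) + 147906 = -14360 + 147906 = 133546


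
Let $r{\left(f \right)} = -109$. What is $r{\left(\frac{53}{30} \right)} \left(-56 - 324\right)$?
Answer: $41420$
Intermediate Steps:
$r{\left(\frac{53}{30} \right)} \left(-56 - 324\right) = - 109 \left(-56 - 324\right) = \left(-109\right) \left(-380\right) = 41420$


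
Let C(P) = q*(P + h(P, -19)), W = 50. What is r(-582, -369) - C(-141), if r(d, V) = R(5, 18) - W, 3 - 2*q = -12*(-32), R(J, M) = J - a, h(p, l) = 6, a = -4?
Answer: -51517/2 ≈ -25759.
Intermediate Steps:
R(J, M) = 4 + J (R(J, M) = J - 1*(-4) = J + 4 = 4 + J)
q = -381/2 (q = 3/2 - (-6)*(-32) = 3/2 - ½*384 = 3/2 - 192 = -381/2 ≈ -190.50)
r(d, V) = -41 (r(d, V) = (4 + 5) - 1*50 = 9 - 50 = -41)
C(P) = -1143 - 381*P/2 (C(P) = -381*(P + 6)/2 = -381*(6 + P)/2 = -1143 - 381*P/2)
r(-582, -369) - C(-141) = -41 - (-1143 - 381/2*(-141)) = -41 - (-1143 + 53721/2) = -41 - 1*51435/2 = -41 - 51435/2 = -51517/2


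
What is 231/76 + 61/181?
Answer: 46447/13756 ≈ 3.3765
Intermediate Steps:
231/76 + 61/181 = 46447/13756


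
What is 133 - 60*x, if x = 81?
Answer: -4727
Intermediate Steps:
133 - 60*x = 133 - 60*81 = 133 - 4860 = -4727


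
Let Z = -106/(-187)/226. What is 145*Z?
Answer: 7685/21131 ≈ 0.36368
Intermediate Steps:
Z = 53/21131 (Z = -106*(-1/187)*(1/226) = (106/187)*(1/226) = 53/21131 ≈ 0.0025082)
145*Z = 145*(53/21131) = 7685/21131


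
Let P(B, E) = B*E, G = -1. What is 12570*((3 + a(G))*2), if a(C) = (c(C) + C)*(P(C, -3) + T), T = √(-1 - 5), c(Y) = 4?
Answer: 301680 + 75420*I*√6 ≈ 3.0168e+5 + 1.8474e+5*I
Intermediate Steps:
T = I*√6 (T = √(-6) = I*√6 ≈ 2.4495*I)
a(C) = (4 + C)*(-3*C + I*√6) (a(C) = (4 + C)*(C*(-3) + I*√6) = (4 + C)*(-3*C + I*√6))
12570*((3 + a(G))*2) = 12570*((3 + (-12*(-1) - 3*(-1)² + 4*I*√6 + I*(-1)*√6))*2) = 12570*((3 + (12 - 3*1 + 4*I*√6 - I*√6))*2) = 12570*((3 + (12 - 3 + 4*I*√6 - I*√6))*2) = 12570*((3 + (9 + 3*I*√6))*2) = 12570*((12 + 3*I*√6)*2) = 12570*(24 + 6*I*√6) = 301680 + 75420*I*√6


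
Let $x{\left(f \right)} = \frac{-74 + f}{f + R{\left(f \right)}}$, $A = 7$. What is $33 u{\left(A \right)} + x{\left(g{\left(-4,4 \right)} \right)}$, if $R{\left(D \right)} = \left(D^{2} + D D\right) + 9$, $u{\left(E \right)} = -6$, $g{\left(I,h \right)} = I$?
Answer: $- \frac{7404}{37} \approx -200.11$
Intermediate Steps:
$R{\left(D \right)} = 9 + 2 D^{2}$ ($R{\left(D \right)} = \left(D^{2} + D^{2}\right) + 9 = 2 D^{2} + 9 = 9 + 2 D^{2}$)
$x{\left(f \right)} = \frac{-74 + f}{9 + f + 2 f^{2}}$ ($x{\left(f \right)} = \frac{-74 + f}{f + \left(9 + 2 f^{2}\right)} = \frac{-74 + f}{9 + f + 2 f^{2}}$)
$33 u{\left(A \right)} + x{\left(g{\left(-4,4 \right)} \right)} = 33 \left(-6\right) + \frac{-74 - 4}{9 - 4 + 2 \left(-4\right)^{2}} = -198 + \frac{1}{9 - 4 + 2 \cdot 16} \left(-78\right) = -198 + \frac{1}{9 - 4 + 32} \left(-78\right) = -198 + \frac{1}{37} \left(-78\right) = -198 - \frac{78}{37} = - \frac{7404}{37}$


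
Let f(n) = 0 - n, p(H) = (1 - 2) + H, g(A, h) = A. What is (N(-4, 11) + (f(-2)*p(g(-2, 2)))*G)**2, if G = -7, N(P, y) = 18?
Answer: 3600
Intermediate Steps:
p(H) = -1 + H
f(n) = -n
(N(-4, 11) + (f(-2)*p(g(-2, 2)))*G)**2 = (18 + ((-1*(-2))*(-1 - 2))*(-7))**2 = (18 + (2*(-3))*(-7))**2 = (18 - 6*(-7))**2 = (18 + 42)**2 = 60**2 = 3600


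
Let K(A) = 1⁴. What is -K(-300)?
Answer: -1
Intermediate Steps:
K(A) = 1
-K(-300) = -1*1 = -1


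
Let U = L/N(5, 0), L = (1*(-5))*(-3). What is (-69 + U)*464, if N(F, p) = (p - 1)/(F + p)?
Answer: -66816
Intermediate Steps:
N(F, p) = (-1 + p)/(F + p)
L = 15 (L = -5*(-3) = 15)
U = -75 (U = 15/(((-1 + 0)/(5 + 0))) = 15/((-1/5)) = 15/(((⅕)*(-1))) = 15/(-⅕) = 15*(-5) = -75)
(-69 + U)*464 = (-69 - 75)*464 = -144*464 = -66816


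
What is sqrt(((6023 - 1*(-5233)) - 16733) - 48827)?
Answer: 4*I*sqrt(3394) ≈ 233.03*I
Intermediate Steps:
sqrt(((6023 - 1*(-5233)) - 16733) - 48827) = sqrt(((6023 + 5233) - 16733) - 48827) = sqrt((11256 - 16733) - 48827) = sqrt(-5477 - 48827) = sqrt(-54304) = 4*I*sqrt(3394)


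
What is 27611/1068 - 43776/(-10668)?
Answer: 28442243/949452 ≈ 29.956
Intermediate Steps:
27611/1068 - 43776/(-10668) = 27611*(1/1068) - 43776*(-1/10668) = 27611/1068 + 3648/889 = 28442243/949452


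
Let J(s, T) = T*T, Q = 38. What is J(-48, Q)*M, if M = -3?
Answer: -4332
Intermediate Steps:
J(s, T) = T²
J(-48, Q)*M = 38²*(-3) = 1444*(-3) = -4332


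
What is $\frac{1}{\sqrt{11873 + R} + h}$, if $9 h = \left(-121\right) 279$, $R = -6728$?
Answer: $- \frac{3751}{14064856} - \frac{7 \sqrt{105}}{14064856} \approx -0.00027179$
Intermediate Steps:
$h = -3751$ ($h = \frac{\left(-121\right) 279}{9} = \frac{1}{9} \left(-33759\right) = -3751$)
$\frac{1}{\sqrt{11873 + R} + h} = \frac{1}{\sqrt{11873 - 6728} - 3751} = \frac{1}{\sqrt{5145} - 3751} = \frac{1}{7 \sqrt{105} - 3751} = \frac{1}{-3751 + 7 \sqrt{105}}$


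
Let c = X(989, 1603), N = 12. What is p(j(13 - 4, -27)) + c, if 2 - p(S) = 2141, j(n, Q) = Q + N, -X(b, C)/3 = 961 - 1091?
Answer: -1749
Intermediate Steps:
X(b, C) = 390 (X(b, C) = -3*(961 - 1091) = -3*(-130) = 390)
j(n, Q) = 12 + Q (j(n, Q) = Q + 12 = 12 + Q)
p(S) = -2139 (p(S) = 2 - 1*2141 = 2 - 2141 = -2139)
c = 390
p(j(13 - 4, -27)) + c = -2139 + 390 = -1749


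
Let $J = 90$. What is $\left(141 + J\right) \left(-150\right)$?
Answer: $-34650$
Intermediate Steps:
$\left(141 + J\right) \left(-150\right) = \left(141 + 90\right) \left(-150\right) = 231 \left(-150\right) = -34650$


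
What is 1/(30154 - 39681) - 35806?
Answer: -341123763/9527 ≈ -35806.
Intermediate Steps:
1/(30154 - 39681) - 35806 = 1/(-9527) - 35806 = -1/9527 - 35806 = -341123763/9527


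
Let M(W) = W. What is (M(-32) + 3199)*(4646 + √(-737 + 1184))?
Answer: 14713882 + 3167*√447 ≈ 1.4781e+7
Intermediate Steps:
(M(-32) + 3199)*(4646 + √(-737 + 1184)) = (-32 + 3199)*(4646 + √(-737 + 1184)) = 3167*(4646 + √447) = 14713882 + 3167*√447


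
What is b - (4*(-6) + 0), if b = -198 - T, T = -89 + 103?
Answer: -188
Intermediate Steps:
T = 14
b = -212 (b = -198 - 1*14 = -198 - 14 = -212)
b - (4*(-6) + 0) = -212 - (4*(-6) + 0) = -212 - (-24 + 0) = -212 - 1*(-24) = -212 + 24 = -188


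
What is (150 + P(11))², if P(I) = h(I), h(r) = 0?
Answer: 22500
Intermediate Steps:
P(I) = 0
(150 + P(11))² = (150 + 0)² = 150² = 22500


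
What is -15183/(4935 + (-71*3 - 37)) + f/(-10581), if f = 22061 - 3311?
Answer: -82831691/16523995 ≈ -5.0128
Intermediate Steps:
f = 18750
-15183/(4935 + (-71*3 - 37)) + f/(-10581) = -15183/(4935 + (-71*3 - 37)) + 18750/(-10581) = -15183/(4935 + (-213 - 37)) + 18750*(-1/10581) = -15183/(4935 - 250) - 6250/3527 = -15183/4685 - 6250/3527 = -82831691/16523995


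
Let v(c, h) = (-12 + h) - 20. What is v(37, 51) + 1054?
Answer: 1073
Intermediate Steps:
v(c, h) = -32 + h
v(37, 51) + 1054 = (-32 + 51) + 1054 = 19 + 1054 = 1073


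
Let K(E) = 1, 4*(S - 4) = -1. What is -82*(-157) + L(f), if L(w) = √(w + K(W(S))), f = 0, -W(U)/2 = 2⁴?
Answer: 12875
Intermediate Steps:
S = 15/4 (S = 4 + (¼)*(-1) = 4 - ¼ = 15/4 ≈ 3.7500)
W(U) = -32 (W(U) = -2*2⁴ = -2*16 = -32)
L(w) = √(1 + w) (L(w) = √(w + 1) = √(1 + w))
-82*(-157) + L(f) = -82*(-157) + √(1 + 0) = 12874 + √1 = 12874 + 1 = 12875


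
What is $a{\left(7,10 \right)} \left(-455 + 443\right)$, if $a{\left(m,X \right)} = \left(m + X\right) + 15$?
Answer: $-384$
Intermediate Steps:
$a{\left(m,X \right)} = 15 + X + m$ ($a{\left(m,X \right)} = \left(X + m\right) + 15 = 15 + X + m$)
$a{\left(7,10 \right)} \left(-455 + 443\right) = \left(15 + 10 + 7\right) \left(-455 + 443\right) = 32 \left(-12\right) = -384$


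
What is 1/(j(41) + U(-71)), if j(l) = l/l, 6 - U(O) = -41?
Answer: 1/48 ≈ 0.020833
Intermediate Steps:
U(O) = 47 (U(O) = 6 - 1*(-41) = 6 + 41 = 47)
j(l) = 1
1/(j(41) + U(-71)) = 1/(1 + 47) = 1/48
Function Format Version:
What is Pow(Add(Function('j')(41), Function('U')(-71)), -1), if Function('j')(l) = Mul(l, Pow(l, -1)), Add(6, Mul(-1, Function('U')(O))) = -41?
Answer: Rational(1, 48) ≈ 0.020833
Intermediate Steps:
Function('U')(O) = 47 (Function('U')(O) = Add(6, Mul(-1, -41)) = Add(6, 41) = 47)
Function('j')(l) = 1
Pow(Add(Function('j')(41), Function('U')(-71)), -1) = Pow(Add(1, 47), -1) = Pow(48, -1) = Rational(1, 48)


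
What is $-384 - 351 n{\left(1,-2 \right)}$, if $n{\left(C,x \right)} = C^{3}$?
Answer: $-735$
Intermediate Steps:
$-384 - 351 n{\left(1,-2 \right)} = -384 - 351 \cdot 1^{3} = -384 - 351 = -735$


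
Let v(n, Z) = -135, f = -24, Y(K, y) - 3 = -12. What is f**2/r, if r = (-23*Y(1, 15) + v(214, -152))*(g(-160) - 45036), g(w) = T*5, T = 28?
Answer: -1/5612 ≈ -0.00017819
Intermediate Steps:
Y(K, y) = -9 (Y(K, y) = 3 - 12 = -9)
g(w) = 140 (g(w) = 28*5 = 140)
r = -3232512 (r = (-23*(-9) - 135)*(140 - 45036) = (207 - 135)*(-44896) = 72*(-44896) = -3232512)
f**2/r = (-24)**2/(-3232512) = 576*(-1/3232512) = -1/5612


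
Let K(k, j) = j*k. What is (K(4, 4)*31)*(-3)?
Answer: -1488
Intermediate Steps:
(K(4, 4)*31)*(-3) = ((4*4)*31)*(-3) = (16*31)*(-3) = 496*(-3) = -1488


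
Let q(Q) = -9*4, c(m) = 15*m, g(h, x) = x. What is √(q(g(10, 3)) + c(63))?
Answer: 3*√101 ≈ 30.150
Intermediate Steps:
q(Q) = -36
√(q(g(10, 3)) + c(63)) = √(-36 + 15*63) = √(-36 + 945) = √909 = 3*√101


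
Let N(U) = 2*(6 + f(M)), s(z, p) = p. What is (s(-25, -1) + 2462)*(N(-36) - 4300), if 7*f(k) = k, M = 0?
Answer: -10552768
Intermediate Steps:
f(k) = k/7
N(U) = 12 (N(U) = 2*(6 + (1/7)*0) = 2*(6 + 0) = 2*6 = 12)
(s(-25, -1) + 2462)*(N(-36) - 4300) = (-1 + 2462)*(12 - 4300) = 2461*(-4288) = -10552768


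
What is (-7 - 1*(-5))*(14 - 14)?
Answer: 0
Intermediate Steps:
(-7 - 1*(-5))*(14 - 14) = (-7 + 5)*0 = -2*0 = 0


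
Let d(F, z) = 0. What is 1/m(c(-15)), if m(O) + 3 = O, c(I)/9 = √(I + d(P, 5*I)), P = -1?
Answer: -1/408 - I*√15/136 ≈ -0.002451 - 0.028478*I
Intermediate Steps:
c(I) = 9*√I (c(I) = 9*√(I + 0) = 9*√I)
m(O) = -3 + O
1/m(c(-15)) = 1/(-3 + 9*√(-15)) = 1/(-3 + 9*(I*√15)) = 1/(-3 + 9*I*√15)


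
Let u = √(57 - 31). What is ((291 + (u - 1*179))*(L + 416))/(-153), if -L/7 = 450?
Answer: 306208/153 + 2734*√26/153 ≈ 2092.5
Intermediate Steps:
L = -3150 (L = -7*450 = -3150)
u = √26 ≈ 5.0990
((291 + (u - 1*179))*(L + 416))/(-153) = ((291 + (√26 - 1*179))*(-3150 + 416))/(-153) = ((291 + (√26 - 179))*(-2734))*(-1/153) = ((291 + (-179 + √26))*(-2734))*(-1/153) = ((112 + √26)*(-2734))*(-1/153) = (-306208 - 2734*√26)*(-1/153) = 306208/153 + 2734*√26/153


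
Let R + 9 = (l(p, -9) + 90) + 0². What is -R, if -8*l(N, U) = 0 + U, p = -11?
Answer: -657/8 ≈ -82.125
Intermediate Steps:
l(N, U) = -U/8 (l(N, U) = -(0 + U)/8 = -U/8)
R = 657/8 (R = -9 + ((-⅛*(-9) + 90) + 0²) = -9 + ((9/8 + 90) + 0) = -9 + (729/8 + 0) = -9 + 729/8 = 657/8 ≈ 82.125)
-R = -1*657/8 = -657/8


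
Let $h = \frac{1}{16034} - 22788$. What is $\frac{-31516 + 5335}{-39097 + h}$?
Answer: $\frac{419786154}{992264089} \approx 0.42306$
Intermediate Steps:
$h = - \frac{365382791}{16034}$ ($h = \frac{1}{16034} - 22788 = - \frac{365382791}{16034} \approx -22788.0$)
$\frac{-31516 + 5335}{-39097 + h} = \frac{-31516 + 5335}{-39097 - \frac{365382791}{16034}} = - \frac{26181}{- \frac{992264089}{16034}} = \left(-26181\right) \left(- \frac{16034}{992264089}\right) = \frac{419786154}{992264089}$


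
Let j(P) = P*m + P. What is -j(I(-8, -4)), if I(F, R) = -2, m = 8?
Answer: 18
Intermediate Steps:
j(P) = 9*P (j(P) = P*8 + P = 8*P + P = 9*P)
-j(I(-8, -4)) = -9*(-2) = -1*(-18) = 18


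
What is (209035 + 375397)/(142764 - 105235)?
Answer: 584432/37529 ≈ 15.573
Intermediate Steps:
(209035 + 375397)/(142764 - 105235) = 584432/37529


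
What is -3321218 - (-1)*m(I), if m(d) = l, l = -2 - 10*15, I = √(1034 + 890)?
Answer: -3321370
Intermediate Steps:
I = 2*√481 (I = √1924 = 2*√481 ≈ 43.863)
l = -152 (l = -2 - 150 = -152)
m(d) = -152
-3321218 - (-1)*m(I) = -3321218 - (-1)*(-152) = -3321218 - 1*152 = -3321218 - 152 = -3321370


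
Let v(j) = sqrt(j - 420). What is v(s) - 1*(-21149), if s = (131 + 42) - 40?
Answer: 21149 + I*sqrt(287) ≈ 21149.0 + 16.941*I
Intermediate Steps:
s = 133 (s = 173 - 40 = 133)
v(j) = sqrt(-420 + j)
v(s) - 1*(-21149) = sqrt(-420 + 133) - 1*(-21149) = sqrt(-287) + 21149 = I*sqrt(287) + 21149 = 21149 + I*sqrt(287)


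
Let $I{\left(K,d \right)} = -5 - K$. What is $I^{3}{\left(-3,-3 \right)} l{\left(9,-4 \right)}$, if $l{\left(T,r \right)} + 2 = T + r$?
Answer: $-24$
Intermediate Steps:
$l{\left(T,r \right)} = -2 + T + r$ ($l{\left(T,r \right)} = -2 + \left(T + r\right) = -2 + T + r$)
$I^{3}{\left(-3,-3 \right)} l{\left(9,-4 \right)} = \left(-5 - -3\right)^{3} \left(-2 + 9 - 4\right) = \left(-5 + 3\right)^{3} \cdot 3 = \left(-2\right)^{3} \cdot 3 = \left(-8\right) 3 = -24$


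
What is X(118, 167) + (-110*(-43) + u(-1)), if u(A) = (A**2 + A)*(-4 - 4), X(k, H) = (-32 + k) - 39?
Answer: 4777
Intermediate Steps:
X(k, H) = -71 + k
u(A) = -8*A - 8*A**2 (u(A) = (A + A**2)*(-8) = -8*A - 8*A**2)
X(118, 167) + (-110*(-43) + u(-1)) = (-71 + 118) + (-110*(-43) - 8*(-1)*(1 - 1)) = 47 + (4730 - 8*(-1)*0) = 47 + (4730 + 0) = 47 + 4730 = 4777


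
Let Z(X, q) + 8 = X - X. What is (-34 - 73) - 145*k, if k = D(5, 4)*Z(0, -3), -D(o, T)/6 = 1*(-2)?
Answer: 13813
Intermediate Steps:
Z(X, q) = -8 (Z(X, q) = -8 + (X - X) = -8 + 0 = -8)
D(o, T) = 12 (D(o, T) = -6*(-2) = 12)
k = -96 (k = 12*(-8) = -96)
(-34 - 73) - 145*k = (-34 - 73) - 145*(-96) = -107 + 13920 = 13813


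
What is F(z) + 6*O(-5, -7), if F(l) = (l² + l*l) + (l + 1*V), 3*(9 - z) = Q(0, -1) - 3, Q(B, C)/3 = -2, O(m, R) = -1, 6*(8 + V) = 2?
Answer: 859/3 ≈ 286.33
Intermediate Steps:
V = -23/3 (V = -8 + (⅙)*2 = -8 + ⅓ = -23/3 ≈ -7.6667)
Q(B, C) = -6 (Q(B, C) = 3*(-2) = -6)
z = 12 (z = 9 - (-6 - 3)/3 = 9 - ⅓*(-9) = 9 + 3 = 12)
F(l) = -23/3 + l + 2*l² (F(l) = (l² + l*l) + (l + 1*(-23/3)) = (l² + l²) + (l - 23/3) = 2*l² + (-23/3 + l) = -23/3 + l + 2*l²)
F(z) + 6*O(-5, -7) = (-23/3 + 12 + 2*12²) + 6*(-1) = (-23/3 + 12 + 2*144) - 6 = (-23/3 + 12 + 288) - 6 = 877/3 - 6 = 859/3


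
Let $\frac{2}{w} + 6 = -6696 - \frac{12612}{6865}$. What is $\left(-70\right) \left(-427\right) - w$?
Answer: $\frac{687796435555}{23010921} \approx 29890.0$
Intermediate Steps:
$w = - \frac{6865}{23010921}$ ($w = \frac{2}{-6 - \left(6696 + \frac{12612}{6865}\right)} = \frac{2}{-6 - \left(6696 + 12612 \cdot \frac{1}{6865}\right)} = \frac{2}{-6 - \frac{45980652}{6865}} = \frac{2}{- \frac{46021842}{6865}} = 2 \left(- \frac{6865}{46021842}\right) = - \frac{6865}{23010921} \approx -0.00029834$)
$\left(-70\right) \left(-427\right) - w = \left(-70\right) \left(-427\right) - - \frac{6865}{23010921} = 29890 + \frac{6865}{23010921} = \frac{687796435555}{23010921}$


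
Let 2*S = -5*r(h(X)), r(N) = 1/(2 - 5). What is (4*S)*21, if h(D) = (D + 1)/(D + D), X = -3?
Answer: 70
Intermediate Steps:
h(D) = (1 + D)/(2*D) (h(D) = (1 + D)/((2*D)) = (1 + D)*(1/(2*D)) = (1 + D)/(2*D))
r(N) = -⅓ (r(N) = 1/(-3) = -⅓)
S = ⅚ (S = (-5*(-⅓))/2 = (½)*(5/3) = ⅚ ≈ 0.83333)
(4*S)*21 = (4*(⅚))*21 = (10/3)*21 = 70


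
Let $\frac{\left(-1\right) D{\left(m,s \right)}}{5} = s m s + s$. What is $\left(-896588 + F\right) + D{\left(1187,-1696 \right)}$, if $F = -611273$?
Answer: $-17073028341$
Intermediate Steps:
$D{\left(m,s \right)} = - 5 s - 5 m s^{2}$ ($D{\left(m,s \right)} = - 5 \left(s m s + s\right) = - 5 \left(m s s + s\right) = - 5 \left(m s^{2} + s\right) = - 5 \left(s + m s^{2}\right) = - 5 s - 5 m s^{2}$)
$\left(-896588 + F\right) + D{\left(1187,-1696 \right)} = \left(-896588 - 611273\right) - - 8480 \left(1 + 1187 \left(-1696\right)\right) = -1507861 - - 8480 \left(1 - 2013152\right) = -1507861 - \left(-8480\right) \left(-2013151\right) = -1507861 - 17071520480 = -17073028341$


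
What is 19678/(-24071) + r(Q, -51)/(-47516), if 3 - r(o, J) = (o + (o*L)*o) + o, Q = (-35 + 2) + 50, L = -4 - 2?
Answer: -976012761/1143757636 ≈ -0.85334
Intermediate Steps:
L = -6
Q = 17 (Q = -33 + 50 = 17)
r(o, J) = 3 - 2*o + 6*o² (r(o, J) = 3 - ((o + (o*(-6))*o) + o) = 3 - ((o + (-6*o)*o) + o) = 3 - ((o - 6*o²) + o) = 3 - (-6*o² + 2*o) = 3 + (-2*o + 6*o²) = 3 - 2*o + 6*o²)
19678/(-24071) + r(Q, -51)/(-47516) = 19678/(-24071) + (3 - 2*17 + 6*17²)/(-47516) = 19678*(-1/24071) + (3 - 34 + 6*289)*(-1/47516) = -19678/24071 + (3 - 34 + 1734)*(-1/47516) = -19678/24071 + 1703*(-1/47516) = -19678/24071 - 1703/47516 = -976012761/1143757636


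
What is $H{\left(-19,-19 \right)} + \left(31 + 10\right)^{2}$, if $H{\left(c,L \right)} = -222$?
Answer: $1459$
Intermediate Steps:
$H{\left(-19,-19 \right)} + \left(31 + 10\right)^{2} = -222 + \left(31 + 10\right)^{2} = -222 + 41^{2} = -222 + 1681 = 1459$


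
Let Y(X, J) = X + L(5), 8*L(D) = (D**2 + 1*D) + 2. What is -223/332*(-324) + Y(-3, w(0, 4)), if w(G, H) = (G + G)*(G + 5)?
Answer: 18146/83 ≈ 218.63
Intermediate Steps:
w(G, H) = 2*G*(5 + G) (w(G, H) = (2*G)*(5 + G) = 2*G*(5 + G))
L(D) = 1/4 + D/8 + D**2/8 (L(D) = ((D**2 + 1*D) + 2)/8 = ((D**2 + D) + 2)/8 = ((D + D**2) + 2)/8 = (2 + D + D**2)/8 = 1/4 + D/8 + D**2/8)
Y(X, J) = 4 + X (Y(X, J) = X + (1/4 + (1/8)*5 + (1/8)*5**2) = X + (1/4 + 5/8 + (1/8)*25) = X + (1/4 + 5/8 + 25/8) = X + 4 = 4 + X)
-223/332*(-324) + Y(-3, w(0, 4)) = -223/332*(-324) + (4 - 3) = -223*1/332*(-324) + 1 = -223/332*(-324) + 1 = 18063/83 + 1 = 18146/83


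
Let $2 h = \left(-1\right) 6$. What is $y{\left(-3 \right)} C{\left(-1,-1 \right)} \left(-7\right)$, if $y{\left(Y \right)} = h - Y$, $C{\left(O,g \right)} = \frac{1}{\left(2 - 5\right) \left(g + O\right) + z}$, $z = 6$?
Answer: $0$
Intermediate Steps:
$h = -3$ ($h = \frac{\left(-1\right) 6}{2} = \frac{1}{2} \left(-6\right) = -3$)
$C{\left(O,g \right)} = \frac{1}{6 - 3 O - 3 g}$ ($C{\left(O,g \right)} = \frac{1}{\left(2 - 5\right) \left(g + O\right) + 6} = \frac{1}{- 3 \left(O + g\right) + 6} = \frac{1}{\left(- 3 O - 3 g\right) + 6} = \frac{1}{6 - 3 O - 3 g}$)
$y{\left(Y \right)} = -3 - Y$
$y{\left(-3 \right)} C{\left(-1,-1 \right)} \left(-7\right) = \left(-3 - -3\right) \left(- \frac{1}{-6 + 3 \left(-1\right) + 3 \left(-1\right)}\right) \left(-7\right) = \left(-3 + 3\right) \left(- \frac{1}{-6 - 3 - 3}\right) \left(-7\right) = 0 \left(- \frac{1}{-12}\right) \left(-7\right) = 0 \left(\left(-1\right) \left(- \frac{1}{12}\right)\right) \left(-7\right) = 0 \cdot \frac{1}{12} \left(-7\right) = 0 \left(-7\right) = 0$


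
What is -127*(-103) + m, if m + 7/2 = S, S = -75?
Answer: 26005/2 ≈ 13003.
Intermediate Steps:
m = -157/2 (m = -7/2 - 75 = -157/2 ≈ -78.500)
-127*(-103) + m = -127*(-103) - 157/2 = 13081 - 157/2 = 26005/2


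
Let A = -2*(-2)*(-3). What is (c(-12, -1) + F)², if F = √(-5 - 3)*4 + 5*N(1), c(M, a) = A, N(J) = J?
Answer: (7 - 8*I*√2)² ≈ -79.0 - 158.39*I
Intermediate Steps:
A = -12 (A = 4*(-3) = -12)
c(M, a) = -12
F = 5 + 8*I*√2 (F = √(-5 - 3)*4 + 5*1 = √(-8)*4 + 5 = (2*I*√2)*4 + 5 = 8*I*√2 + 5 = 5 + 8*I*√2 ≈ 5.0 + 11.314*I)
(c(-12, -1) + F)² = (-12 + (5 + 8*I*√2))² = (-7 + 8*I*√2)²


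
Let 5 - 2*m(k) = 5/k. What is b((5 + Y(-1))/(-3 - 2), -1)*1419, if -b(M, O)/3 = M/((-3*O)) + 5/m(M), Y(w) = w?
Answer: -13244/5 ≈ -2648.8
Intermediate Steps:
m(k) = 5/2 - 5/(2*k)
b(M, O) = M/O - 6*M/(-1 + M) (b(M, O) = -3*(M/((-3*O)) + 5/((5*(-1 + M)/(2*M)))) = -3*(M*(-1/(3*O)) + 5*(2*M/(5*(-1 + M)))) = -3*(-M/(3*O) + 2*M/(-1 + M)) = -3*(2*M/(-1 + M) - M/(3*O)) = M/O - 6*M/(-1 + M))
b((5 + Y(-1))/(-3 - 2), -1)*1419 = (((5 - 1)/(-3 - 2))*(-1 + (5 - 1)/(-3 - 2) - 6*(-1))/(-1*(-1 + (5 - 1)/(-3 - 2))))*1419 = ((4/(-5))*(-1)*(-1 + 4/(-5) + 6)/(-1 + 4/(-5)))*1419 = ((4*(-1/5))*(-1)*(-1 + 4*(-1/5) + 6)/(-1 + 4*(-1/5)))*1419 = -4/5*(-1)*(-1 - 4/5 + 6)/(-1 - 4/5)*1419 = -4/5*(-1)*21/5/(-9/5)*1419 = -4/5*(-1)*(-5/9)*21/5*1419 = -28/15*1419 = -13244/5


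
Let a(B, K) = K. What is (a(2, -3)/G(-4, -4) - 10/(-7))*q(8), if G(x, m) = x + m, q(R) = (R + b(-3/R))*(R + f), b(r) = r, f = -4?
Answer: 6161/112 ≈ 55.009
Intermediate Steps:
q(R) = (-4 + R)*(R - 3/R) (q(R) = (R - 3/R)*(R - 4) = (R - 3/R)*(-4 + R) = (-4 + R)*(R - 3/R))
G(x, m) = m + x
(a(2, -3)/G(-4, -4) - 10/(-7))*q(8) = (-3/(-4 - 4) - 10/(-7))*(-3 + 8² - 4*8 + 12/8) = (-3/(-8) - 10*(-⅐))*(-3 + 64 - 32 + 12*(⅛)) = (-3*(-⅛) + 10/7)*(-3 + 64 - 32 + 3/2) = (3/8 + 10/7)*(61/2) = (101/56)*(61/2) = 6161/112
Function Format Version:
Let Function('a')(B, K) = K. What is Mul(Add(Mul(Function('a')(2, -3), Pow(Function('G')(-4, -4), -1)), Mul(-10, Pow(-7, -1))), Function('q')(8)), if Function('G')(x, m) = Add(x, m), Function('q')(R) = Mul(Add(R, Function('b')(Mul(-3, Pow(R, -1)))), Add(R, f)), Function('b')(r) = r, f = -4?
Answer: Rational(6161, 112) ≈ 55.009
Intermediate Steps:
Function('q')(R) = Mul(Add(-4, R), Add(R, Mul(-3, Pow(R, -1)))) (Function('q')(R) = Mul(Add(R, Mul(-3, Pow(R, -1))), Add(R, -4)) = Mul(Add(R, Mul(-3, Pow(R, -1))), Add(-4, R)) = Mul(Add(-4, R), Add(R, Mul(-3, Pow(R, -1)))))
Function('G')(x, m) = Add(m, x)
Mul(Add(Mul(Function('a')(2, -3), Pow(Function('G')(-4, -4), -1)), Mul(-10, Pow(-7, -1))), Function('q')(8)) = Mul(Add(Mul(-3, Pow(Add(-4, -4), -1)), Mul(-10, Pow(-7, -1))), Add(-3, Pow(8, 2), Mul(-4, 8), Mul(12, Pow(8, -1)))) = Mul(Add(Mul(-3, Pow(-8, -1)), Mul(-10, Rational(-1, 7))), Add(-3, 64, -32, Mul(12, Rational(1, 8)))) = Mul(Add(Mul(-3, Rational(-1, 8)), Rational(10, 7)), Add(-3, 64, -32, Rational(3, 2))) = Mul(Add(Rational(3, 8), Rational(10, 7)), Rational(61, 2)) = Mul(Rational(101, 56), Rational(61, 2)) = Rational(6161, 112)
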